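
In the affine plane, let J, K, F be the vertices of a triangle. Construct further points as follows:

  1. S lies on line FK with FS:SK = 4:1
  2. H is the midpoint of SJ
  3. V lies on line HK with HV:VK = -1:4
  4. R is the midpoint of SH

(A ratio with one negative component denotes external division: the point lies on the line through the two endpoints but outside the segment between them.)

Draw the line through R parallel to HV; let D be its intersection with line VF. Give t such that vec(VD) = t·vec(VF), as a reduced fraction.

t = 1/10

Choose coordinates J = (0, 0), K = (1, 0), F = (0, 1).
1. S lies on line FK with FS:SK = 4:1 ⇒ S = (4/5, 1/5)
2. H is the midpoint of SJ ⇒ H = (2/5, 1/10)
3. V lies on line HK with HV:VK = -1:4 ⇒ V = (1/5, 2/15)
4. R is the midpoint of SH ⇒ R = (3/5, 3/20)
through R parallel to HV: direction (-1/5, 1/30); meets VF at D = (9/50, 11/50)
D = V + t·(F−V) with t = 1/10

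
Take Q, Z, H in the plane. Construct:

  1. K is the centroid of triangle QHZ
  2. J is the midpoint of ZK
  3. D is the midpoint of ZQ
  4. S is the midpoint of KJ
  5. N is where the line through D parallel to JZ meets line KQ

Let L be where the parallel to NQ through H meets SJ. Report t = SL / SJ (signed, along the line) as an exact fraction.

Choose coordinates Q = (0, 0), Z = (1, 0), H = (0, 1).
1. K is the centroid of triangle QHZ ⇒ K = (1/3, 1/3)
2. J is the midpoint of ZK ⇒ J = (2/3, 1/6)
3. D is the midpoint of ZQ ⇒ D = (1/2, 0)
4. S is the midpoint of KJ ⇒ S = (1/2, 1/4)
5. N is where the line through D parallel to JZ meets line KQ ⇒ N = (1/6, 1/6)
through H parallel to NQ: direction (-1/6, -1/6); meets SJ at L = (-1/3, 2/3)
L = S + t·(J−S) with t = -5

t = -5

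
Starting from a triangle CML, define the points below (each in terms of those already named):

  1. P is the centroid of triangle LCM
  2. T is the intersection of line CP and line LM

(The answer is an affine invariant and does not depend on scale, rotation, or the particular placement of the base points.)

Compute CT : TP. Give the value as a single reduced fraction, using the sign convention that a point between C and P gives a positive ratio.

Choose coordinates C = (0, 0), M = (1, 0), L = (0, 1).
1. P is the centroid of triangle LCM ⇒ P = (1/3, 1/3)
2. T is the intersection of line CP and line LM ⇒ T = (1/2, 1/2)
T = C + t·(P−C) with t = 3/2, so CT:TP = t:(1−t) = 3/2:-1/2

CT:TP = -3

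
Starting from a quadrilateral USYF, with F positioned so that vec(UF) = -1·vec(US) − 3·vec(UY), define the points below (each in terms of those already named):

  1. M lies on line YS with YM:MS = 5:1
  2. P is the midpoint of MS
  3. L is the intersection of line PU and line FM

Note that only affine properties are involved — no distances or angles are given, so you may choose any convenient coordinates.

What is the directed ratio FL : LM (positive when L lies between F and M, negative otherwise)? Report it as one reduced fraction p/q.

Set U = (0, 0), S = (1, 0), Y = (0, 1), F = (-1, -3); any affine frame gives the same invariant.
1. M lies on line YS with YM:MS = 5:1 ⇒ M = (5/6, 1/6)
2. P is the midpoint of MS ⇒ P = (11/12, 1/12)
3. L is the intersection of line PU and line FM ⇒ L = (7/9, 7/99)
L = F + t·(M−F) with t = 32/33, so FL:LM = t:(1−t) = 32/33:1/33

FL:LM = 32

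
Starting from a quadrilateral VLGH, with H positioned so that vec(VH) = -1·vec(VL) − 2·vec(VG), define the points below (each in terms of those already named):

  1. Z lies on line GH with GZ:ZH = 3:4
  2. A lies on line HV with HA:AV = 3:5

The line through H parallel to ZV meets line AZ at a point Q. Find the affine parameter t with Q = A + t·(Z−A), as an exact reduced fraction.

Set V = (0, 0), L = (1, 0), G = (0, 1), H = (-1, -2); any affine frame gives the same invariant.
1. Z lies on line GH with GZ:ZH = 3:4 ⇒ Z = (-3/7, -2/7)
2. A lies on line HV with HA:AV = 3:5 ⇒ A = (-5/8, -5/4)
through H parallel to ZV: direction (3/7, 2/7); meets AZ at Q = (-26/35, -64/35)
Q = A + t·(Z−A) with t = -3/5

t = -3/5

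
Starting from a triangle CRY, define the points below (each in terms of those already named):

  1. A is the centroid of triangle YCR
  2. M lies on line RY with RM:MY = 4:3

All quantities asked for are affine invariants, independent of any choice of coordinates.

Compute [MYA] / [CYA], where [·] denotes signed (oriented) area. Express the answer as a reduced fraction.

Set C = (0, 0), R = (1, 0), Y = (0, 1); any affine frame gives the same invariant.
1. A is the centroid of triangle YCR ⇒ A = (1/3, 1/3)
2. M lies on line RY with RM:MY = 4:3 ⇒ M = (3/7, 4/7)
2·[MYA] = 1/7, 2·[CYA] = -1/3
[MYA]:[CYA] = 1/7:-1/3 = -3/7

[MYA]:[CYA] = -3/7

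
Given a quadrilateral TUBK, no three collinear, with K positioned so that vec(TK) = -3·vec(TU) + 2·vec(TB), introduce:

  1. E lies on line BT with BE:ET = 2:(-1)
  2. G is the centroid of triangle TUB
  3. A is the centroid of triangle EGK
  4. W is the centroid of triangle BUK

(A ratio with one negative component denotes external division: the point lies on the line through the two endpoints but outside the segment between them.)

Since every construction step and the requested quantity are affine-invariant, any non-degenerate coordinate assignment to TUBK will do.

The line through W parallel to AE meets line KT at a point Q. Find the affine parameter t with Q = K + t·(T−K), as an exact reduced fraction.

Work in coordinates with T = (0, 0), U = (1, 0), B = (0, 1), K = (-3, 2).
1. E lies on line BT with BE:ET = 2:(-1) ⇒ E = (0, -1)
2. G is the centroid of triangle TUB ⇒ G = (1/3, 1/3)
3. A is the centroid of triangle EGK ⇒ A = (-8/9, 4/9)
4. W is the centroid of triangle BUK ⇒ W = (-2/3, 1)
through W parallel to AE: direction (8/9, -13/9); meets KT at Q = (-2/23, 4/69)
Q = K + t·(T−K) with t = 67/69

t = 67/69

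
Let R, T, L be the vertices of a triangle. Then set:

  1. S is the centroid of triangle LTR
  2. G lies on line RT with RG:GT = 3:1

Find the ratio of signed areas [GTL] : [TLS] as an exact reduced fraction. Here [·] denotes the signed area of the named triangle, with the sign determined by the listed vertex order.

Choose coordinates R = (0, 0), T = (1, 0), L = (0, 1).
1. S is the centroid of triangle LTR ⇒ S = (1/3, 1/3)
2. G lies on line RT with RG:GT = 3:1 ⇒ G = (3/4, 0)
2·[GTL] = 1/4, 2·[TLS] = 1/3
[GTL]:[TLS] = 1/4:1/3 = 3/4

[GTL]:[TLS] = 3/4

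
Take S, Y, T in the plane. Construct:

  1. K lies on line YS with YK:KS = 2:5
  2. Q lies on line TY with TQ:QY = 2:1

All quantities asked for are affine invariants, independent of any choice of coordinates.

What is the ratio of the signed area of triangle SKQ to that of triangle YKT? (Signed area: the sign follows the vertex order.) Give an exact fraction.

Assign S = (0, 0), Y = (1, 0), T = (0, 1) — the answer is frame-independent, so this choice is without loss of generality.
1. K lies on line YS with YK:KS = 2:5 ⇒ K = (5/7, 0)
2. Q lies on line TY with TQ:QY = 2:1 ⇒ Q = (2/3, 1/3)
2·[SKQ] = 5/21, 2·[YKT] = -2/7
[SKQ]:[YKT] = 5/21:-2/7 = -5/6

[SKQ]:[YKT] = -5/6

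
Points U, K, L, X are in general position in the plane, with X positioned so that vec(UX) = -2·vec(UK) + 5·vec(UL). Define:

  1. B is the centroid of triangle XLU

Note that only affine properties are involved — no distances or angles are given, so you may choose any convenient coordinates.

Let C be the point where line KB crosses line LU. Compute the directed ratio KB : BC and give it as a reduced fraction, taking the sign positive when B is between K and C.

KB:BC = -5/2

Set U = (0, 0), K = (1, 0), L = (0, 1), X = (-2, 5); any affine frame gives the same invariant.
1. B is the centroid of triangle XLU ⇒ B = (-2/3, 2)
line KB meets LU at C = (0, 6/5)
B = K + t·(C−K) with t = 5/3, so KB:BC = 5/3:-2/3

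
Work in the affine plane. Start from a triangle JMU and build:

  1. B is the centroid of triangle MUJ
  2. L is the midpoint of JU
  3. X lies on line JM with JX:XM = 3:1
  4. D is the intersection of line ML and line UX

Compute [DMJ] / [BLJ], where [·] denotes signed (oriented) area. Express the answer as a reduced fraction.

Choose coordinates J = (0, 0), M = (1, 0), U = (0, 1).
1. B is the centroid of triangle MUJ ⇒ B = (1/3, 1/3)
2. L is the midpoint of JU ⇒ L = (0, 1/2)
3. X lies on line JM with JX:XM = 3:1 ⇒ X = (3/4, 0)
4. D is the intersection of line ML and line UX ⇒ D = (3/5, 1/5)
2·[DMJ] = -1/5, 2·[BLJ] = 1/6
[DMJ]:[BLJ] = -1/5:1/6 = -6/5

[DMJ]:[BLJ] = -6/5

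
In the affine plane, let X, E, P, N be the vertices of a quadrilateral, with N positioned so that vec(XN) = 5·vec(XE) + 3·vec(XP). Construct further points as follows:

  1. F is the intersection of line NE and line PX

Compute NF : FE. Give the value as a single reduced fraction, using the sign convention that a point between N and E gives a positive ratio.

NF:FE = -5

Assign X = (0, 0), E = (1, 0), P = (0, 1), N = (5, 3) — the answer is frame-independent, so this choice is without loss of generality.
1. F is the intersection of line NE and line PX ⇒ F = (0, -3/4)
F = N + t·(E−N) with t = 5/4, so NF:FE = t:(1−t) = 5/4:-1/4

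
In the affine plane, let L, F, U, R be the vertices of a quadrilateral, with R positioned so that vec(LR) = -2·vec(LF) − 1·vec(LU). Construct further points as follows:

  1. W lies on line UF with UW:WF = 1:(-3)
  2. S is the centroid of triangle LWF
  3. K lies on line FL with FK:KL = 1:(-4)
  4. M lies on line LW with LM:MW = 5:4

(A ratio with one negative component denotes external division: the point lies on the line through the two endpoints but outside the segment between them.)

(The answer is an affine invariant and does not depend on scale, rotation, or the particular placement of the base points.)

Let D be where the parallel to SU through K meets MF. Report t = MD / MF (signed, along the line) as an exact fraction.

t = 4/3

Work in coordinates with L = (0, 0), F = (1, 0), U = (0, 1), R = (-2, -1).
1. W lies on line UF with UW:WF = 1:(-3) ⇒ W = (-1/2, 3/2)
2. S is the centroid of triangle LWF ⇒ S = (1/6, 1/2)
3. K lies on line FL with FK:KL = 1:(-4) ⇒ K = (4/3, 0)
4. M lies on line LW with LM:MW = 5:4 ⇒ M = (-5/18, 5/6)
through K parallel to SU: direction (-1/6, 1/2); meets MF at D = (77/54, -5/18)
D = M + t·(F−M) with t = 4/3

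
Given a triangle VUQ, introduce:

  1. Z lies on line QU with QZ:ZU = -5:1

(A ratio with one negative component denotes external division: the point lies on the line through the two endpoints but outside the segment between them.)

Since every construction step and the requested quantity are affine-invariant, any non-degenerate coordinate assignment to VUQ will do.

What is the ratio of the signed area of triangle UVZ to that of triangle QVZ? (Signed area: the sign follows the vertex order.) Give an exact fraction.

[UVZ]:[QVZ] = 1/5

Work in coordinates with V = (0, 0), U = (1, 0), Q = (0, 1).
1. Z lies on line QU with QZ:ZU = -5:1 ⇒ Z = (5/4, -1/4)
2·[UVZ] = 1/4, 2·[QVZ] = 5/4
[UVZ]:[QVZ] = 1/4:5/4 = 1/5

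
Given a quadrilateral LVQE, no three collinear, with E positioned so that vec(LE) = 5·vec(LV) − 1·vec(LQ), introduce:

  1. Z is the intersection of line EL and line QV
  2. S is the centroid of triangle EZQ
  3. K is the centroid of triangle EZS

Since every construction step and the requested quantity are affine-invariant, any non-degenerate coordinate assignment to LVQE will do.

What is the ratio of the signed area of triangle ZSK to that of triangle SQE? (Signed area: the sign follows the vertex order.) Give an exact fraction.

[ZSK]:[SQE] = 1/3

Work in coordinates with L = (0, 0), V = (1, 0), Q = (0, 1), E = (5, -1).
1. Z is the intersection of line EL and line QV ⇒ Z = (5/4, -1/4)
2. S is the centroid of triangle EZQ ⇒ S = (25/12, -1/12)
3. K is the centroid of triangle EZS ⇒ K = (25/9, -4/9)
2·[ZSK] = -5/12, 2·[SQE] = -5/4
[ZSK]:[SQE] = -5/12:-5/4 = 1/3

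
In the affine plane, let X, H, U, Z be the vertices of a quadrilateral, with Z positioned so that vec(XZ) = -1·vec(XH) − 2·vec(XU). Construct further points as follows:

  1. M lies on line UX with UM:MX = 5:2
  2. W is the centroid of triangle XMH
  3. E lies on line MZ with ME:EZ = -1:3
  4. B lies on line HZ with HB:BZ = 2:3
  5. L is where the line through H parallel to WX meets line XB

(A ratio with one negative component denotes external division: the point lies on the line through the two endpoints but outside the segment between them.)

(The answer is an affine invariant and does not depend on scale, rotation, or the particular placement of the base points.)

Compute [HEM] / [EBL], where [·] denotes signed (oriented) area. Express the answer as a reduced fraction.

[HEM]:[EBL] = -45/16

Choose coordinates X = (0, 0), H = (1, 0), U = (0, 1), Z = (-1, -2).
1. M lies on line UX with UM:MX = 5:2 ⇒ M = (0, 2/7)
2. W is the centroid of triangle XMH ⇒ W = (1/3, 2/21)
3. E lies on line MZ with ME:EZ = -1:3 ⇒ E = (1/2, 10/7)
4. B lies on line HZ with HB:BZ = 2:3 ⇒ B = (1/5, -4/5)
5. L is where the line through H parallel to WX meets line XB ⇒ L = (1/15, -4/15)
2·[HEM] = 9/7, 2·[EBL] = -16/35
[HEM]:[EBL] = 9/7:-16/35 = -45/16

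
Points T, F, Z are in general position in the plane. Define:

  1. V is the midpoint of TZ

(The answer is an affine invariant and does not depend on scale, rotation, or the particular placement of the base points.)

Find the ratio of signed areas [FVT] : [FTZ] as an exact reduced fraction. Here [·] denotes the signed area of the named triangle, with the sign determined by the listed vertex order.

[FVT]:[FTZ] = -1/2

Choose coordinates T = (0, 0), F = (1, 0), Z = (0, 1).
1. V is the midpoint of TZ ⇒ V = (0, 1/2)
2·[FVT] = 1/2, 2·[FTZ] = -1
[FVT]:[FTZ] = 1/2:-1 = -1/2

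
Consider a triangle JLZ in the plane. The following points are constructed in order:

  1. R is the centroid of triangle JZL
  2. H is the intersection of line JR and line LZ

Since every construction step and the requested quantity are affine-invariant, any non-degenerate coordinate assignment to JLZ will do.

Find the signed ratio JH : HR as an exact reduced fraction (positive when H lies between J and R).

Set J = (0, 0), L = (1, 0), Z = (0, 1); any affine frame gives the same invariant.
1. R is the centroid of triangle JZL ⇒ R = (1/3, 1/3)
2. H is the intersection of line JR and line LZ ⇒ H = (1/2, 1/2)
H = J + t·(R−J) with t = 3/2, so JH:HR = t:(1−t) = 3/2:-1/2

JH:HR = -3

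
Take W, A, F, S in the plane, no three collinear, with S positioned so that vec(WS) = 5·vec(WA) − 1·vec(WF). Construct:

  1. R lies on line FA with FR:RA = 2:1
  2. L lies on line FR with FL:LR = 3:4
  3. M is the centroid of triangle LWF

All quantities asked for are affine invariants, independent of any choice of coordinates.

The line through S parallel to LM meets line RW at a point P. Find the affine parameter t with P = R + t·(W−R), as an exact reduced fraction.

t = -55/2

Assign W = (0, 0), A = (1, 0), F = (0, 1), S = (5, -1) — the answer is frame-independent, so this choice is without loss of generality.
1. R lies on line FA with FR:RA = 2:1 ⇒ R = (2/3, 1/3)
2. L lies on line FR with FL:LR = 3:4 ⇒ L = (2/7, 5/7)
3. M is the centroid of triangle LWF ⇒ M = (2/21, 4/7)
through S parallel to LM: direction (-4/21, -1/7); meets RW at P = (19, 19/2)
P = R + t·(W−R) with t = -55/2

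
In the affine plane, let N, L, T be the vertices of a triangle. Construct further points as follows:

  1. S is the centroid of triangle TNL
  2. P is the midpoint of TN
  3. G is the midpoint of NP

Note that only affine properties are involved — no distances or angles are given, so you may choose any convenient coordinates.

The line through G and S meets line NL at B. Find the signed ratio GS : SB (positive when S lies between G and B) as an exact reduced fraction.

Set N = (0, 0), L = (1, 0), T = (0, 1); any affine frame gives the same invariant.
1. S is the centroid of triangle TNL ⇒ S = (1/3, 1/3)
2. P is the midpoint of TN ⇒ P = (0, 1/2)
3. G is the midpoint of NP ⇒ G = (0, 1/4)
line GS meets NL at B = (-1, 0)
S = G + t·(B−G) with t = -1/3, so GS:SB = -1/3:4/3

GS:SB = -1/4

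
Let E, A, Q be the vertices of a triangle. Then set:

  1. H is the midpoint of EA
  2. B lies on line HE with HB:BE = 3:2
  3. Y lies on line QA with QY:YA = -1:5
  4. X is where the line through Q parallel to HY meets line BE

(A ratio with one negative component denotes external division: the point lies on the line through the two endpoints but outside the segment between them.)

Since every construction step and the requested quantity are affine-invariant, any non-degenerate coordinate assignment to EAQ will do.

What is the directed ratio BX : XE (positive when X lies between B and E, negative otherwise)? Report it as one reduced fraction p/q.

Work in coordinates with E = (0, 0), A = (1, 0), Q = (0, 1).
1. H is the midpoint of EA ⇒ H = (1/2, 0)
2. B lies on line HE with HB:BE = 3:2 ⇒ B = (1/5, 0)
3. Y lies on line QA with QY:YA = -1:5 ⇒ Y = (-1/4, 5/4)
4. X is where the line through Q parallel to HY meets line BE ⇒ X = (3/5, 0)
X = B + t·(E−B) with t = -2, so BX:XE = t:(1−t) = -2:3

BX:XE = -2/3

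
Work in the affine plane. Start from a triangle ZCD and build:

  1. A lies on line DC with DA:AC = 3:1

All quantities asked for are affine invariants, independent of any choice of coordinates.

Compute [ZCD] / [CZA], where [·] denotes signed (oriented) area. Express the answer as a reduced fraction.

Work in coordinates with Z = (0, 0), C = (1, 0), D = (0, 1).
1. A lies on line DC with DA:AC = 3:1 ⇒ A = (3/4, 1/4)
2·[ZCD] = 1, 2·[CZA] = -1/4
[ZCD]:[CZA] = 1:-1/4 = -4

[ZCD]:[CZA] = -4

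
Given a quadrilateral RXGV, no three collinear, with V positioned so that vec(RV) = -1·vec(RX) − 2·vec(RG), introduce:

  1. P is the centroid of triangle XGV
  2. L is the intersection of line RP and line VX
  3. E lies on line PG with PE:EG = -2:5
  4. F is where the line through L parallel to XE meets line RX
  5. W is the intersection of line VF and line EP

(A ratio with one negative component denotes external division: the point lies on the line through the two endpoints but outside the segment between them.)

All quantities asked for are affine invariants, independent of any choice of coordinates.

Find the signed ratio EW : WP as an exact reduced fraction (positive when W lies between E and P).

EW:WP = 29/51

Assign R = (0, 0), X = (1, 0), G = (0, 1), V = (-1, -2) — the answer is frame-independent, so this choice is without loss of generality.
1. P is the centroid of triangle XGV ⇒ P = (0, -1/3)
2. L is the intersection of line RP and line VX ⇒ L = (0, -1)
3. E lies on line PG with PE:EG = -2:5 ⇒ E = (0, -11/9)
4. F is where the line through L parallel to XE meets line RX ⇒ F = (9/11, 0)
5. W is the intersection of line VF and line EP ⇒ W = (0, -9/10)
W = E + t·(P−E) with t = 29/80, so EW:WP = t:(1−t) = 29/80:51/80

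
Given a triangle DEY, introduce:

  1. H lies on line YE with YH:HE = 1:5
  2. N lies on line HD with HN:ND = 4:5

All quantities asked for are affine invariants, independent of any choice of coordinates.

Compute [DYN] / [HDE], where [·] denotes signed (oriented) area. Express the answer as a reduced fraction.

Assign D = (0, 0), E = (1, 0), Y = (0, 1) — the answer is frame-independent, so this choice is without loss of generality.
1. H lies on line YE with YH:HE = 1:5 ⇒ H = (1/6, 5/6)
2. N lies on line HD with HN:ND = 4:5 ⇒ N = (5/54, 25/54)
2·[DYN] = -5/54, 2·[HDE] = 5/6
[DYN]:[HDE] = -5/54:5/6 = -1/9

[DYN]:[HDE] = -1/9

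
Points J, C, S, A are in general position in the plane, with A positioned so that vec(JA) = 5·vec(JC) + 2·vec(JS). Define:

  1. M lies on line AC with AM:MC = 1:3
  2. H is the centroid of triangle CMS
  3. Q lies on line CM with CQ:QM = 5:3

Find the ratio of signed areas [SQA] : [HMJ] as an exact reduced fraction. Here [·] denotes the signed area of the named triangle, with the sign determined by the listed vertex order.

[SQA]:[HMJ] = -153/40

Assign J = (0, 0), C = (1, 0), S = (0, 1), A = (5, 2) — the answer is frame-independent, so this choice is without loss of generality.
1. M lies on line AC with AM:MC = 1:3 ⇒ M = (4, 3/2)
2. H is the centroid of triangle CMS ⇒ H = (5/3, 5/6)
3. Q lies on line CM with CQ:QM = 5:3 ⇒ Q = (23/8, 15/16)
2·[SQA] = 51/16, 2·[HMJ] = -5/6
[SQA]:[HMJ] = 51/16:-5/6 = -153/40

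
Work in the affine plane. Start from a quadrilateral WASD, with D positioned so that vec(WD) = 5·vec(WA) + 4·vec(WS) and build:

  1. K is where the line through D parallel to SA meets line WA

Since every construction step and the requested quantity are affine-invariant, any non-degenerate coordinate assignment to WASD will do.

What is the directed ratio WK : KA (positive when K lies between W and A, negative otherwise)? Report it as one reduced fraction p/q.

Work in coordinates with W = (0, 0), A = (1, 0), S = (0, 1), D = (5, 4).
1. K is where the line through D parallel to SA meets line WA ⇒ K = (9, 0)
K = W + t·(A−W) with t = 9, so WK:KA = t:(1−t) = 9:-8

WK:KA = -9/8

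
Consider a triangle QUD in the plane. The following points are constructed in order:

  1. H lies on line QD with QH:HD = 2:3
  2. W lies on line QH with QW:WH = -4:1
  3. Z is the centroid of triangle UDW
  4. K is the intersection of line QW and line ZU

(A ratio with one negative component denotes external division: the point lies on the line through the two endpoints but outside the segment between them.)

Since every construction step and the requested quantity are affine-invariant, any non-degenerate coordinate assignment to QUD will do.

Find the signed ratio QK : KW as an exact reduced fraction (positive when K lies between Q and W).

Work in coordinates with Q = (0, 0), U = (1, 0), D = (0, 1).
1. H lies on line QD with QH:HD = 2:3 ⇒ H = (0, 2/5)
2. W lies on line QH with QW:WH = -4:1 ⇒ W = (0, 8/15)
3. Z is the centroid of triangle UDW ⇒ Z = (1/3, 23/45)
4. K is the intersection of line QW and line ZU ⇒ K = (0, 23/30)
K = Q + t·(W−Q) with t = 23/16, so QK:KW = t:(1−t) = 23/16:-7/16

QK:KW = -23/7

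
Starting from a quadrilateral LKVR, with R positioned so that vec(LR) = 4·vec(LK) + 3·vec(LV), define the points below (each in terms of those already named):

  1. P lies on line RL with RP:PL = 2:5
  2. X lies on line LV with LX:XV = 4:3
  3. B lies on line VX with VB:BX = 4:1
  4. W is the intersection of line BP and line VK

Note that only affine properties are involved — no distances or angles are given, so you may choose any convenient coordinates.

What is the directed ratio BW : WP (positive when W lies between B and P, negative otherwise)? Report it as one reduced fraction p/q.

BW:WP = 3/35

Set L = (0, 0), K = (1, 0), V = (0, 1), R = (4, 3); any affine frame gives the same invariant.
1. P lies on line RL with RP:PL = 2:5 ⇒ P = (20/7, 15/7)
2. X lies on line LV with LX:XV = 4:3 ⇒ X = (0, 4/7)
3. B lies on line VX with VB:BX = 4:1 ⇒ B = (0, 23/35)
4. W is the intersection of line BP and line VK ⇒ W = (30/133, 103/133)
W = B + t·(P−B) with t = 3/38, so BW:WP = t:(1−t) = 3/38:35/38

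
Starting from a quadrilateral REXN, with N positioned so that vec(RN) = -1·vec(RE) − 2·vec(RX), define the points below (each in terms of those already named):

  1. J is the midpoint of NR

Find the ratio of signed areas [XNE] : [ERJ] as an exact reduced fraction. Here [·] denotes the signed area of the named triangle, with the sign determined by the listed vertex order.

[XNE]:[ERJ] = 4

Work in coordinates with R = (0, 0), E = (1, 0), X = (0, 1), N = (-1, -2).
1. J is the midpoint of NR ⇒ J = (-1/2, -1)
2·[XNE] = 4, 2·[ERJ] = 1
[XNE]:[ERJ] = 4:1 = 4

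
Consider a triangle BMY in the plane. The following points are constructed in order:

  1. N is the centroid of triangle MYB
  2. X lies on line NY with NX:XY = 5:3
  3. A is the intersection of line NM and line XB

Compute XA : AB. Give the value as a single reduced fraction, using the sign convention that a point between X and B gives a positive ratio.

Work in coordinates with B = (0, 0), M = (1, 0), Y = (0, 1).
1. N is the centroid of triangle MYB ⇒ N = (1/3, 1/3)
2. X lies on line NY with NX:XY = 5:3 ⇒ X = (1/8, 3/4)
3. A is the intersection of line NM and line XB ⇒ A = (1/13, 6/13)
A = X + t·(B−X) with t = 5/13, so XA:AB = t:(1−t) = 5/13:8/13

XA:AB = 5/8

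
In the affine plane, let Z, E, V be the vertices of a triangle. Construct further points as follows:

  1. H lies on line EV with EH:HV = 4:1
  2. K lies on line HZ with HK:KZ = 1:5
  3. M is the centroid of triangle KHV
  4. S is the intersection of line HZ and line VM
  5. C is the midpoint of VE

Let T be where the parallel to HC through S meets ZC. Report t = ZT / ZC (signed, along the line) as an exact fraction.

Work in coordinates with Z = (0, 0), E = (1, 0), V = (0, 1).
1. H lies on line EV with EH:HV = 4:1 ⇒ H = (1/5, 4/5)
2. K lies on line HZ with HK:KZ = 1:5 ⇒ K = (1/6, 2/3)
3. M is the centroid of triangle KHV ⇒ M = (11/90, 37/45)
4. S is the intersection of line HZ and line VM ⇒ S = (11/60, 11/15)
5. C is the midpoint of VE ⇒ C = (1/2, 1/2)
through S parallel to HC: direction (3/10, -3/10); meets ZC at T = (11/24, 11/24)
T = Z + t·(C−Z) with t = 11/12

t = 11/12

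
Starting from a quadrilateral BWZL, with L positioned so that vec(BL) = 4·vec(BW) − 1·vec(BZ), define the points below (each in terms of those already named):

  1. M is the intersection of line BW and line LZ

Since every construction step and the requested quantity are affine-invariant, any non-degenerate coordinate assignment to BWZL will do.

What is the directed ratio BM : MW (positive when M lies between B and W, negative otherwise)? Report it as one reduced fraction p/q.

Work in coordinates with B = (0, 0), W = (1, 0), Z = (0, 1), L = (4, -1).
1. M is the intersection of line BW and line LZ ⇒ M = (2, 0)
M = B + t·(W−B) with t = 2, so BM:MW = t:(1−t) = 2:-1

BM:MW = -2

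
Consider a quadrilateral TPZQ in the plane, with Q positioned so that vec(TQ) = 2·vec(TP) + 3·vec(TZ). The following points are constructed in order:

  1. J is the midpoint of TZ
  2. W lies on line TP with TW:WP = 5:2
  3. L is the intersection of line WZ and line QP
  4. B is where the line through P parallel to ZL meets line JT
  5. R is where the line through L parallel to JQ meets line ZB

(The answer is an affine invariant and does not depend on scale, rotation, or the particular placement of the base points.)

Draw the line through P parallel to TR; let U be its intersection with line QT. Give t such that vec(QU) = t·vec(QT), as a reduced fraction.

Choose coordinates T = (0, 0), P = (1, 0), Z = (0, 1), Q = (2, 3).
1. J is the midpoint of TZ ⇒ J = (0, 1/2)
2. W lies on line TP with TW:WP = 5:2 ⇒ W = (5/7, 0)
3. L is the intersection of line WZ and line QP ⇒ L = (10/11, -3/11)
4. B is where the line through P parallel to ZL meets line JT ⇒ B = (0, 7/5)
5. R is where the line through L parallel to JQ meets line ZB ⇒ R = (0, -31/22)
through P parallel to TR: direction (0, -31/22); meets QT at U = (1, 3/2)
U = Q + t·(T−Q) with t = 1/2

t = 1/2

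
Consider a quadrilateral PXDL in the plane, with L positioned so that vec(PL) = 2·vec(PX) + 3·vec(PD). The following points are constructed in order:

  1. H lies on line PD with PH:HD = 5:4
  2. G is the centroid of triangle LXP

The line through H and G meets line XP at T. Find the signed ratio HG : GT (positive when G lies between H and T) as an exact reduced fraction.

Work in coordinates with P = (0, 0), X = (1, 0), D = (0, 1), L = (2, 3).
1. H lies on line PD with PH:HD = 5:4 ⇒ H = (0, 5/9)
2. G is the centroid of triangle LXP ⇒ G = (1, 1)
line HG meets XP at T = (-5/4, 0)
G = H + t·(T−H) with t = -4/5, so HG:GT = -4/5:9/5

HG:GT = -4/9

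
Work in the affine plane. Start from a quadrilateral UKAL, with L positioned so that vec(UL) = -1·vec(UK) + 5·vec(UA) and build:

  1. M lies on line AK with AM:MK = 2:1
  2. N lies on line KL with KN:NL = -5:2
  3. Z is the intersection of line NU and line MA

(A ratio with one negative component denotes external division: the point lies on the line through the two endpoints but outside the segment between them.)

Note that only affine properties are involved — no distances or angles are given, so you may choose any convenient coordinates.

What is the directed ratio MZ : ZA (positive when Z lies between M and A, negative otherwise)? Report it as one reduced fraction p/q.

Set U = (0, 0), K = (1, 0), A = (0, 1), L = (-1, 5); any affine frame gives the same invariant.
1. M lies on line AK with AM:MK = 2:1 ⇒ M = (2/3, 1/3)
2. N lies on line KL with KN:NL = -5:2 ⇒ N = (-7/3, 25/3)
3. Z is the intersection of line NU and line MA ⇒ Z = (-7/18, 25/18)
Z = M + t·(A−M) with t = 19/12, so MZ:ZA = t:(1−t) = 19/12:-7/12

MZ:ZA = -19/7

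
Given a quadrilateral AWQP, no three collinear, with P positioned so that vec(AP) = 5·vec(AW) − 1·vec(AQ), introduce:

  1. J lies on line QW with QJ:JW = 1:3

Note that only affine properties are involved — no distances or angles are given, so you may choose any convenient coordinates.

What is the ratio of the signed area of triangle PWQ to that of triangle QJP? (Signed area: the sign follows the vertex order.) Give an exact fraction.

[PWQ]:[QJP] = -4

Set A = (0, 0), W = (1, 0), Q = (0, 1), P = (5, -1); any affine frame gives the same invariant.
1. J lies on line QW with QJ:JW = 1:3 ⇒ J = (1/4, 3/4)
2·[PWQ] = -3, 2·[QJP] = 3/4
[PWQ]:[QJP] = -3:3/4 = -4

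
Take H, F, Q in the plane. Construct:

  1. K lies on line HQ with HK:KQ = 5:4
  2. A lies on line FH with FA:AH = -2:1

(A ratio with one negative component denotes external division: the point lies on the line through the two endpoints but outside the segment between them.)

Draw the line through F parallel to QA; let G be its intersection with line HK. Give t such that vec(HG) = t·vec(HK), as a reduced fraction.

t = -9/5

Assign H = (0, 0), F = (1, 0), Q = (0, 1) — the answer is frame-independent, so this choice is without loss of generality.
1. K lies on line HQ with HK:KQ = 5:4 ⇒ K = (0, 5/9)
2. A lies on line FH with FA:AH = -2:1 ⇒ A = (-1, 0)
through F parallel to QA: direction (-1, -1); meets HK at G = (0, -1)
G = H + t·(K−H) with t = -9/5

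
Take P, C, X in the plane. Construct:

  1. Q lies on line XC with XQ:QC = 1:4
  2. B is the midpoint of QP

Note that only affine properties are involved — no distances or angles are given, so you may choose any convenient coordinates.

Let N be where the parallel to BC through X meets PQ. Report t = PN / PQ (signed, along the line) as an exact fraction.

Set P = (0, 0), C = (1, 0), X = (0, 1); any affine frame gives the same invariant.
1. Q lies on line XC with XQ:QC = 1:4 ⇒ Q = (1/5, 4/5)
2. B is the midpoint of QP ⇒ B = (1/10, 2/5)
through X parallel to BC: direction (9/10, -2/5); meets PQ at N = (9/40, 9/10)
N = P + t·(Q−P) with t = 9/8

t = 9/8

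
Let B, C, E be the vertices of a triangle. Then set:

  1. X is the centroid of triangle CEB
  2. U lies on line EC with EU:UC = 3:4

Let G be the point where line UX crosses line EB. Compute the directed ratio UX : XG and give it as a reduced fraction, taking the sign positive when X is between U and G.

Work in coordinates with B = (0, 0), C = (1, 0), E = (0, 1).
1. X is the centroid of triangle CEB ⇒ X = (1/3, 1/3)
2. U lies on line EC with EU:UC = 3:4 ⇒ U = (3/7, 4/7)
line UX meets EB at G = (0, -1/2)
X = U + t·(G−U) with t = 2/9, so UX:XG = 2/9:7/9

UX:XG = 2/7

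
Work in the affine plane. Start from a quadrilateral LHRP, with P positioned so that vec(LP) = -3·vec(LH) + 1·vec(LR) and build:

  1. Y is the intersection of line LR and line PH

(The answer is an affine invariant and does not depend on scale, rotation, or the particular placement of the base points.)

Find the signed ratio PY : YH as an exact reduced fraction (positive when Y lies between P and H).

Work in coordinates with L = (0, 0), H = (1, 0), R = (0, 1), P = (-3, 1).
1. Y is the intersection of line LR and line PH ⇒ Y = (0, 1/4)
Y = P + t·(H−P) with t = 3/4, so PY:YH = t:(1−t) = 3/4:1/4

PY:YH = 3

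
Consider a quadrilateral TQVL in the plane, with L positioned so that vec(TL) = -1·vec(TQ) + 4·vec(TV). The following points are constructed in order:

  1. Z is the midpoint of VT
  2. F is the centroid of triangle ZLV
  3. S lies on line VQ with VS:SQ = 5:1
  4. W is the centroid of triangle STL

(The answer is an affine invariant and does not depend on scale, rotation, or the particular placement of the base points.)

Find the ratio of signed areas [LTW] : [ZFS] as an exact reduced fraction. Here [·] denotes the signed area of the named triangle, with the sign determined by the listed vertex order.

[LTW]:[ZFS] = -7/6

Choose coordinates T = (0, 0), Q = (1, 0), V = (0, 1), L = (-1, 4).
1. Z is the midpoint of VT ⇒ Z = (0, 1/2)
2. F is the centroid of triangle ZLV ⇒ F = (-1/3, 11/6)
3. S lies on line VQ with VS:SQ = 5:1 ⇒ S = (5/6, 1/6)
4. W is the centroid of triangle STL ⇒ W = (-1/18, 25/18)
2·[LTW] = 7/6, 2·[ZFS] = -1
[LTW]:[ZFS] = 7/6:-1 = -7/6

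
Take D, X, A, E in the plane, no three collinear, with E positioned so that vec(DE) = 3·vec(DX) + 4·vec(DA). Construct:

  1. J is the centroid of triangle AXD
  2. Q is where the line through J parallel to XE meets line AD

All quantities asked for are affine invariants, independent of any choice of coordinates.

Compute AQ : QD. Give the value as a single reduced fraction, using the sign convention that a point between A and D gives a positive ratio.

Assign D = (0, 0), X = (1, 0), A = (0, 1), E = (3, 4) — the answer is frame-independent, so this choice is without loss of generality.
1. J is the centroid of triangle AXD ⇒ J = (1/3, 1/3)
2. Q is where the line through J parallel to XE meets line AD ⇒ Q = (0, -1/3)
Q = A + t·(D−A) with t = 4/3, so AQ:QD = t:(1−t) = 4/3:-1/3

AQ:QD = -4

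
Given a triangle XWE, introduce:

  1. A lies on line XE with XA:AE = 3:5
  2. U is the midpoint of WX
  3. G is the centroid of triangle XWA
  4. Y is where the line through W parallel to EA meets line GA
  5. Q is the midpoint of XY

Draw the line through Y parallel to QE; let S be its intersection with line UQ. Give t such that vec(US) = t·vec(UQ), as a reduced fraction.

t = -13/3

Choose coordinates X = (0, 0), W = (1, 0), E = (0, 1).
1. A lies on line XE with XA:AE = 3:5 ⇒ A = (0, 3/8)
2. U is the midpoint of WX ⇒ U = (1/2, 0)
3. G is the centroid of triangle XWA ⇒ G = (1/3, 1/8)
4. Y is where the line through W parallel to EA meets line GA ⇒ Y = (1, -3/8)
5. Q is the midpoint of XY ⇒ Q = (1/2, -3/16)
through Y parallel to QE: direction (-1/2, 19/16); meets UQ at S = (1/2, 13/16)
S = U + t·(Q−U) with t = -13/3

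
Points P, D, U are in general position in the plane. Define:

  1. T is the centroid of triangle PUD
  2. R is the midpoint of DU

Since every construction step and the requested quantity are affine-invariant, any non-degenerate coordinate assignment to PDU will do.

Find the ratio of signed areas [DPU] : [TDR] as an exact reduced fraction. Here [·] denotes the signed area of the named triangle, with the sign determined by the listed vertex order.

[DPU]:[TDR] = -6

Assign P = (0, 0), D = (1, 0), U = (0, 1) — the answer is frame-independent, so this choice is without loss of generality.
1. T is the centroid of triangle PUD ⇒ T = (1/3, 1/3)
2. R is the midpoint of DU ⇒ R = (1/2, 1/2)
2·[DPU] = -1, 2·[TDR] = 1/6
[DPU]:[TDR] = -1:1/6 = -6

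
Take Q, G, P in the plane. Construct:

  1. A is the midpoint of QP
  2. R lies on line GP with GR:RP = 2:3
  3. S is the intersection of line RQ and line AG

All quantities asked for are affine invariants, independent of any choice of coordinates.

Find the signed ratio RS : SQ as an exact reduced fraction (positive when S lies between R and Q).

RS:SQ = 2/5

Assign Q = (0, 0), G = (1, 0), P = (0, 1) — the answer is frame-independent, so this choice is without loss of generality.
1. A is the midpoint of QP ⇒ A = (0, 1/2)
2. R lies on line GP with GR:RP = 2:3 ⇒ R = (3/5, 2/5)
3. S is the intersection of line RQ and line AG ⇒ S = (3/7, 2/7)
S = R + t·(Q−R) with t = 2/7, so RS:SQ = t:(1−t) = 2/7:5/7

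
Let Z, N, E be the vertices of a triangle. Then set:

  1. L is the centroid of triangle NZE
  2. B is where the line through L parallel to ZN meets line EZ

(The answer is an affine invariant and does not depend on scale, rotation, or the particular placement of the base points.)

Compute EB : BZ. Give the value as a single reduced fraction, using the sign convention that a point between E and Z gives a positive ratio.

Set Z = (0, 0), N = (1, 0), E = (0, 1); any affine frame gives the same invariant.
1. L is the centroid of triangle NZE ⇒ L = (1/3, 1/3)
2. B is where the line through L parallel to ZN meets line EZ ⇒ B = (0, 1/3)
B = E + t·(Z−E) with t = 2/3, so EB:BZ = t:(1−t) = 2/3:1/3

EB:BZ = 2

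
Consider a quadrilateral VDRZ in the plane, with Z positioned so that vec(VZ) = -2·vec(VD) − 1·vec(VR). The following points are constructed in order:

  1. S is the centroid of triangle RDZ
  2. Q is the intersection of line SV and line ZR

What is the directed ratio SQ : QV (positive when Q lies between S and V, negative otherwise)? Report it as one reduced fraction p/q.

SQ:QV = -2/3

Choose coordinates V = (0, 0), D = (1, 0), R = (0, 1), Z = (-2, -1).
1. S is the centroid of triangle RDZ ⇒ S = (-1/3, 0)
2. Q is the intersection of line SV and line ZR ⇒ Q = (-1, 0)
Q = S + t·(V−S) with t = -2, so SQ:QV = t:(1−t) = -2:3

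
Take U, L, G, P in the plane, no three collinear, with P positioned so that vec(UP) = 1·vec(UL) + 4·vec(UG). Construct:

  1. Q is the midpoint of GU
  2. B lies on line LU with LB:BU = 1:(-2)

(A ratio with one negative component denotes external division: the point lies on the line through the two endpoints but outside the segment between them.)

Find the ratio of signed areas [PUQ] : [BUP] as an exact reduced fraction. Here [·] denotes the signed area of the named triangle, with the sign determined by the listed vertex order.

Choose coordinates U = (0, 0), L = (1, 0), G = (0, 1), P = (1, 4).
1. Q is the midpoint of GU ⇒ Q = (0, 1/2)
2. B lies on line LU with LB:BU = 1:(-2) ⇒ B = (2, 0)
2·[PUQ] = -1/2, 2·[BUP] = -8
[PUQ]:[BUP] = -1/2:-8 = 1/16

[PUQ]:[BUP] = 1/16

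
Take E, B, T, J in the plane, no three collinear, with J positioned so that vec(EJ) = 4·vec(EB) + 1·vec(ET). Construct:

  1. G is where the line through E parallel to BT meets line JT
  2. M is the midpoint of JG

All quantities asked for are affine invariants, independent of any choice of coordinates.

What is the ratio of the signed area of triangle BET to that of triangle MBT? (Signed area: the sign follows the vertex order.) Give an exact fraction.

Assign E = (0, 0), B = (1, 0), T = (0, 1), J = (4, 1) — the answer is frame-independent, so this choice is without loss of generality.
1. G is where the line through E parallel to BT meets line JT ⇒ G = (-1, 1)
2. M is the midpoint of JG ⇒ M = (3/2, 1)
2·[BET] = -1, 2·[MBT] = -3/2
[BET]:[MBT] = -1:-3/2 = 2/3

[BET]:[MBT] = 2/3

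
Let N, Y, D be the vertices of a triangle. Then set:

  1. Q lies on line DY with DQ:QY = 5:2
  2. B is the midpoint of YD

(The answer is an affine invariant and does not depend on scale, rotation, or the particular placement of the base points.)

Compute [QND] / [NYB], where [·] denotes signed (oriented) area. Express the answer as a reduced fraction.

Work in coordinates with N = (0, 0), Y = (1, 0), D = (0, 1).
1. Q lies on line DY with DQ:QY = 5:2 ⇒ Q = (5/7, 2/7)
2. B is the midpoint of YD ⇒ B = (1/2, 1/2)
2·[QND] = -5/7, 2·[NYB] = 1/2
[QND]:[NYB] = -5/7:1/2 = -10/7

[QND]:[NYB] = -10/7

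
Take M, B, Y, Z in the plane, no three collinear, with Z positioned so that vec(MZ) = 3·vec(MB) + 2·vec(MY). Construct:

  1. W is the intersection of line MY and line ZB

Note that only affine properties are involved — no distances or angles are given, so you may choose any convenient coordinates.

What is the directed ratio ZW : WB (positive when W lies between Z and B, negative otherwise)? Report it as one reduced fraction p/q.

ZW:WB = -3

Work in coordinates with M = (0, 0), B = (1, 0), Y = (0, 1), Z = (3, 2).
1. W is the intersection of line MY and line ZB ⇒ W = (0, -1)
W = Z + t·(B−Z) with t = 3/2, so ZW:WB = t:(1−t) = 3/2:-1/2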